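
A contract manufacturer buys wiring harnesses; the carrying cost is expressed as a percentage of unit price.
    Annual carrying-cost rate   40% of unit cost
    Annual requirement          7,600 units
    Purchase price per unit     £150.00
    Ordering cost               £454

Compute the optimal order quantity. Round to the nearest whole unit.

339 units

H = i·C = 0.4 × £150 = £60.0000 per unit-year
Q* = √(2·D·S / H) = √(2·7,600·454 / 60) = √115,013.3 ≈ 339.14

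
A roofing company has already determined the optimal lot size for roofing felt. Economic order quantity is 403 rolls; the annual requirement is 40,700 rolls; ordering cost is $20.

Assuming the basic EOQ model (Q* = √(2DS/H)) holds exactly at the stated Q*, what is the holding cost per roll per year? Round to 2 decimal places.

$10.02

EOQ relation: Q² = 2DS/H, so rearrange for the unknown.
H = 2DS / Q² = 2 × 40,700 × 20 / 403² = 10.0241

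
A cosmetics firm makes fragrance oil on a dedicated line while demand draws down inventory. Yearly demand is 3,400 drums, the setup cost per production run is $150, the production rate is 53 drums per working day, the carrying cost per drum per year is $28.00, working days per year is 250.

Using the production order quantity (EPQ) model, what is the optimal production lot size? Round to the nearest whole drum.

d = 3,400/250 = 13.6000 drums/day;  effective holding cost H(1 − d/p) = 28·(1 − 13.6000/53) = 20.81509
Q* = √(2DS / H_eff) = √(2·3,400·150 / 20.81509) ≈ 221.37

221 drums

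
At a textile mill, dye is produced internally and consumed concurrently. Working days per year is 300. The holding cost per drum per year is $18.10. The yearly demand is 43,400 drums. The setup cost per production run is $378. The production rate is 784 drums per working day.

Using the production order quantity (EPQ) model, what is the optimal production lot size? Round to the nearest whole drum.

d = 43,400/300 = 144.6667 drums/day;  effective holding cost H(1 − d/p) = 18.1·(1 − 144.6667/784) = 14.76012
Q* = √(2DS / H_eff) = √(2·43,400·378 / 14.76012) ≈ 1,490.94

1,491 drums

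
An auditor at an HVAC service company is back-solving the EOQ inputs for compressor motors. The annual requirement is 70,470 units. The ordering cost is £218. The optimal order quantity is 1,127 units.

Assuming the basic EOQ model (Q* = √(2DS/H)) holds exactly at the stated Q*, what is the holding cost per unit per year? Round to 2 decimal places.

£24.19

EOQ relation: Q² = 2DS/H, so rearrange for the unknown.
H = 2DS / Q² = 2 × 70,470 × 218 / 1,127² = 24.1904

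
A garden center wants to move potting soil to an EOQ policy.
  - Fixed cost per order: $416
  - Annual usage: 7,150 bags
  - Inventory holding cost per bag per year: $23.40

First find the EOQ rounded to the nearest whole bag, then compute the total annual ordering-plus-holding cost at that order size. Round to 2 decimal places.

$11,798.39

Q* = √(2·D·S / H) = √(2·7,150·416 / 23.4) = √254,222.2 ≈ 504.20 → Q = 504 bags
Orders/yr = 7,150/504 = 14.187; ordering cost = 14.187 × $416 = $5,901.59
Average inventory = 504/2 = 252; holding cost = 252 × $23.4 = $5,896.80
Total = $5,901.59 + $5,896.80 = $11,798.39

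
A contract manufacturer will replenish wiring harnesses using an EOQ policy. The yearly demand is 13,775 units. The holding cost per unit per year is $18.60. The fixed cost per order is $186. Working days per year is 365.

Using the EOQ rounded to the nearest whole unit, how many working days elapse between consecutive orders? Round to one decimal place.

2DS/H = 2·13,775·186/18.6 = 275,500.00
EOQ = √275,500.00 ≈ 524.88 → Q = 525 units
Days between orders = 365 / (D/Q) = 365 / 26.238 ≈ 13.911

13.9 days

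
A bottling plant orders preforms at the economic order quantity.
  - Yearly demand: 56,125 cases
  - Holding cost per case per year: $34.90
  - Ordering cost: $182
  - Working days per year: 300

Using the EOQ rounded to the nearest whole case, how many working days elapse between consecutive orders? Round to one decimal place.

Optimal lot size Q* = (2 × 56,125 × $182 / $34.9)^½ ≈ 765.10 → Q = 765 cases
T = Q/D × 300 days = 765/56,125 × 300 = 4.089 days

4.1 days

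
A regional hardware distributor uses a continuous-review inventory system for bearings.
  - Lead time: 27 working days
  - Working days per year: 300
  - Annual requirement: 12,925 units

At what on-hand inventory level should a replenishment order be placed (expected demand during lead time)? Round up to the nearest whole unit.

Daily demand d = 12,925 / 300 = 43.083 units/day
Demand during lead time = 43.083 × 27 = 1,163.25
Reorder point = 1,163.25 → round up

1,164 units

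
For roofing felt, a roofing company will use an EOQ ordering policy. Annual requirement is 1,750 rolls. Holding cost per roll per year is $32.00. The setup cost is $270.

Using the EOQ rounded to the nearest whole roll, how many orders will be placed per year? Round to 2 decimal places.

Q* = √(2·D·S / H) = √(2·1,750·270 / 32) = √29,531.2 ≈ 171.85 → Q = 172
Orders per year = D/Q = 1,750 / 172 = 10.174

10.17 orders per year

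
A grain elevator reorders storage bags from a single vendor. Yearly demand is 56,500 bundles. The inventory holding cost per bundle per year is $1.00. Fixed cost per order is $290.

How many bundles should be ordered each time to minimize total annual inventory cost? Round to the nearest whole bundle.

5,725 bundles

Q* = √(2·D·S / H) = √(2·56,500·290 / 1) = √32,770,000.0 ≈ 5,724.51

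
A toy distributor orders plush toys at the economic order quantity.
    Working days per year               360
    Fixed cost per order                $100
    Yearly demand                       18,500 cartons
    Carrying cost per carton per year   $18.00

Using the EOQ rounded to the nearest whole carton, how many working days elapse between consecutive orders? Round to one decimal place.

8.8 days

Optimal lot size Q* = (2 × 18,500 × $100 / $18)^½ ≈ 453.38 → Q = 453 cartons
Days between orders = 360 / (D/Q) = 360 / 40.839 ≈ 8.815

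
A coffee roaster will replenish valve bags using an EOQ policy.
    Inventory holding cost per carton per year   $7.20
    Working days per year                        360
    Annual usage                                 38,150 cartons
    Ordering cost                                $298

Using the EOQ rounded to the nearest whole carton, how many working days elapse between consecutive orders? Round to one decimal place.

2DS/H = 2·38,150·298/7.2 = 3,157,972.22
EOQ = √3,157,972.22 ≈ 1,777.07 → Q = 1,777 cartons
Days between orders = 360 / (D/Q) = 360 / 21.469 ≈ 16.769

16.8 days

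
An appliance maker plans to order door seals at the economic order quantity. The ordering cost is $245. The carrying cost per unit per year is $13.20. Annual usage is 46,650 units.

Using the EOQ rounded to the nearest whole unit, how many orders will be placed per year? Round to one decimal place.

EOQ = √(2DS/H) = √(2 × 46,650 × 245 / 13.2)
    = √(1,731,704.55) ≈ 1,315.94 → Q = 1,316
Orders per year = D/Q = 46,650 / 1,316 = 35.448

35.4 orders per year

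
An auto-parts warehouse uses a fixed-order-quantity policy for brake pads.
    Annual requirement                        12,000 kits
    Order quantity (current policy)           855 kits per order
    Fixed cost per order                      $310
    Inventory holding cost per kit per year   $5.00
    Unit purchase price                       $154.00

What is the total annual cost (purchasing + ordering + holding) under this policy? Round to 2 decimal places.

$1,854,488.38

Annual ordering cost = (D/Q)·S = (12,000/855) × 310 = $4,350.88
Annual holding cost  = (Q/2)·H = (855/2) × 5 = $2,137.50
Purchase cost = D·C = 12,000 × 154 = $1,848,000.00
Total = $4,350.88 + $2,137.50 + $1,848,000.00 = $1,854,488.38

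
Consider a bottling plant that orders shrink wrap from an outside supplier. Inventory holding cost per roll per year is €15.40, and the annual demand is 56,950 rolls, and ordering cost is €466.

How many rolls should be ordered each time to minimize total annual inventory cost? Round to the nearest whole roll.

1,856 rolls

2DS/H = 2·56,950·466/15.4 = 3,446,584.42
EOQ = √3,446,584.42 ≈ 1,856.50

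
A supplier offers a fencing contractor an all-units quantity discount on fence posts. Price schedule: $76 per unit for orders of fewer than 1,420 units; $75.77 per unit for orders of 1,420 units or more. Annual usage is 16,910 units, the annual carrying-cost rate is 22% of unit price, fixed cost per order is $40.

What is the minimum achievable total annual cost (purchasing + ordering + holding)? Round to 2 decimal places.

H₁ = 22%×$76 = $16.7200;  H₂ = 22%×$75.77 = $16.6694
EOQ₁ = √(2×16,910×40/16.7200) = 284.45  (< 1,420, feasible at tier 1)
EOQ₂ = √(2×16,910×40/16.6694) = 284.88  (< 1,420 → use Q = 1,420 at tier-2 price)
TC(tier 1 (EOQ₁), Q≈284.4) = $1,289,915.92
TC(tier 2, Q≈1,420.0) = $1,293,582.31
Minimum at tier 1 (EOQ₁): $1,289,915.92

$1,289,915.92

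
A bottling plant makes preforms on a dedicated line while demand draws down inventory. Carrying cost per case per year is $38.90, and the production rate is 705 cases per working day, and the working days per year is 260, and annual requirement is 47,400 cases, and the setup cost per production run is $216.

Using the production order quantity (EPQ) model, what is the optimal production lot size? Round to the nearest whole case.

d = 47,400/260 = 182.3077 cases/day;  effective holding cost H(1 − d/p) = 38.9·(1 − 182.3077/705) = 28.84075
Q* = √(2DS / H_eff) = √(2·47,400·216 / 28.84075) ≈ 842.61

843 cases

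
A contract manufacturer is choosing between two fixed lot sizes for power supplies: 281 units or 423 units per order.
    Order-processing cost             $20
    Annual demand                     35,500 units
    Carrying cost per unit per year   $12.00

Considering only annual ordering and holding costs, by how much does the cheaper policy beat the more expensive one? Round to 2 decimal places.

$3.80

Annual cost at Q: ordering D·S/Q plus holding Q·H/2.
TC(281) = (35,500/281)×20 + (281/2)×12 = $4,212.69
TC(423) = (35,500/423)×20 + (423/2)×12 = $4,216.49
Lots of 281 are cheaper by $3.80.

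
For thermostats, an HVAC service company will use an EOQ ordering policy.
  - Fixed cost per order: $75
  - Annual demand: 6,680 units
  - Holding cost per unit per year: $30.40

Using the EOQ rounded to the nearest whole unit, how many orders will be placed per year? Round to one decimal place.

36.7 orders per year

Optimal lot size Q* = (2 × 6,680 × $75 / $30.4)^½ ≈ 181.55 → Q = 182
N = D/Q = 6,680/182 ≈ 36.703 orders/yr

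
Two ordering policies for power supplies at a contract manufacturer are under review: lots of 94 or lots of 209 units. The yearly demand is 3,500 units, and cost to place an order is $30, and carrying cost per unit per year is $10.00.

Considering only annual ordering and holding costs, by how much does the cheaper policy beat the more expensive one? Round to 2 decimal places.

$39.63

Annual cost at Q: ordering D·S/Q plus holding Q·H/2.
TC(94) = (3,500/94)×30 + (94/2)×10 = $1,587.02
TC(209) = (3,500/209)×30 + (209/2)×10 = $1,547.39
Cheaper: Q = 209.  Difference = $39.63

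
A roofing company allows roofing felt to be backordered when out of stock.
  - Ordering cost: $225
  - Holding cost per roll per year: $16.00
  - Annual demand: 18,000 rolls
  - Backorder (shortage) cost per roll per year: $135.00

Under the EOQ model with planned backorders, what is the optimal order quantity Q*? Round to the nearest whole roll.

752 rolls

Basic EOQ = √(2·18,000·225/16) = 711.512
Backorder adjustment √((H+b)/b) = √((16+135)/135) = 1.0576
Q* = 711.512 × 1.0576 ≈ 752.50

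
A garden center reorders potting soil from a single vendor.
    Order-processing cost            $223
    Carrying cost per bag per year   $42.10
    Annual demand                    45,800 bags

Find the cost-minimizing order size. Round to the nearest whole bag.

697 bags

Q* = √(2·D·S / H) = √(2·45,800·223 / 42.1) = √485,197.1 ≈ 696.56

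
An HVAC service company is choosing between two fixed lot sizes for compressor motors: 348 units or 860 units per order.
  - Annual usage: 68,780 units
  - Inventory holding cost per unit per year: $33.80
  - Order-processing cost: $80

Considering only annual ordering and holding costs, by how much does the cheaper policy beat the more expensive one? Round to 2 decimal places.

TC(Q) = (D/Q)S + (Q/2)H
TC(348) = (68,780/348)×80 + (348/2)×33.8 = $21,692.69
TC(860) = (68,780/860)×80 + (860/2)×33.8 = $20,932.14
|ΔTC| = |$21,692.69 − $20,932.14| = $760.55

$760.55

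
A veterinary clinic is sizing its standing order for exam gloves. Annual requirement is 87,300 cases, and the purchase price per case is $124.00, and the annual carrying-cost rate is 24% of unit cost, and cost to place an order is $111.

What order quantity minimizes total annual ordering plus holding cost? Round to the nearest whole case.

Carrying cost H = $124 × 24% = $29.7600/case/yr
2DS/H = 2·87,300·111/29.76 = 651,229.84
EOQ = √651,229.84 ≈ 806.99

807 cases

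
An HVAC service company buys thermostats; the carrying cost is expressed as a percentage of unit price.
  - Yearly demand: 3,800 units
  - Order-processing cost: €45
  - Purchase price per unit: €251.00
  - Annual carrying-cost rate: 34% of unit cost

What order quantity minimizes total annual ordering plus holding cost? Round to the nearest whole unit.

63 units

Holding cost per unit per year: H = 34% × €251 = €85.3400
Optimal lot size Q* = (2 × 3,800 × €45 / €85.34)^½ ≈ 63.30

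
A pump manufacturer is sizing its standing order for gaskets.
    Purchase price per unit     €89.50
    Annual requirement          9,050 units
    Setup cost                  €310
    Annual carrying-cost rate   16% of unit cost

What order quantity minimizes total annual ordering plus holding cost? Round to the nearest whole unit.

626 units

Holding cost per unit per year: H = 16% × €89.5 = €14.3200
EOQ = √(2DS/H) = √(2 × 9,050 × 310 / 14.32)
    = √(391,829.61) ≈ 625.96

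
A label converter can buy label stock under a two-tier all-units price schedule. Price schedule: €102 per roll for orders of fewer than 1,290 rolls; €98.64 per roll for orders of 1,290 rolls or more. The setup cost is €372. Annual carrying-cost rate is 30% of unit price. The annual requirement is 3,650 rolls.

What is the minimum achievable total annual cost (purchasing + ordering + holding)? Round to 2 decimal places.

€380,175.40

H₁ = 30%×€102 = €30.6000;  H₂ = 30%×€98.64 = €29.5920
EOQ₁ = √(2×3,650×372/30.6000) = 297.90  (< 1,290, feasible at tier 1)
EOQ₂ = √(2×3,650×372/29.5920) = 302.93  (< 1,290 → use Q = 1,290 at tier-2 price)
TC(tier 1 (EOQ₁), Q≈297.9) = €381,415.78
TC(tier 2, Q≈1,290.0) = €380,175.40
Minimum at tier 2: €380,175.40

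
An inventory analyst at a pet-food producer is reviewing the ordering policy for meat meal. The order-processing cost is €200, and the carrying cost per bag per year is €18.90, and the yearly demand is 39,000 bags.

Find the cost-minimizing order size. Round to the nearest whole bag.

909 bags

EOQ = √(2DS/H) = √(2 × 39,000 × 200 / 18.9)
    = √(825,396.83) ≈ 908.51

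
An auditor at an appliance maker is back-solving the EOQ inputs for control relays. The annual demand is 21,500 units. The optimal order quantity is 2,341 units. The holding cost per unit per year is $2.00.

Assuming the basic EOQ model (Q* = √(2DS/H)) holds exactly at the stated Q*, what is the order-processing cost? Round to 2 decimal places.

From Q* = √(2DS/H) ⇒ Q*² = 2DS/H.
S = Q²H / (2D) = 2,341² × 2 / (2 × 21,500) = 254.8968

$254.90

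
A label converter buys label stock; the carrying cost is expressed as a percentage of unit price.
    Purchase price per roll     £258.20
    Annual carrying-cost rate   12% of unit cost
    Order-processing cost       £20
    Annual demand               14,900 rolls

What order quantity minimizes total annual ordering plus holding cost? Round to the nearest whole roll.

139 rolls

Carrying cost H = £258.2 × 12% = £30.9840/roll/yr
Optimal lot size Q* = (2 × 14,900 × £20 / £30.984)^½ ≈ 138.69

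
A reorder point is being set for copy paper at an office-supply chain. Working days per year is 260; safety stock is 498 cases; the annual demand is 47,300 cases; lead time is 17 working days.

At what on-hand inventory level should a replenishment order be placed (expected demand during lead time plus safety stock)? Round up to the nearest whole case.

Daily demand d = 47,300 / 260 = 181.923 cases/day
Demand during lead time = 181.923 × 17 = 3,092.69
Reorder point = 3,092.69 + 498 = 3,590.69 → round up

3,591 cases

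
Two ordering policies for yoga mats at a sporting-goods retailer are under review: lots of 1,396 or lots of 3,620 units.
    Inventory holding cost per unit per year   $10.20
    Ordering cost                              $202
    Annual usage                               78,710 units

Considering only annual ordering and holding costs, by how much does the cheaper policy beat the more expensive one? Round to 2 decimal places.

Annual cost at Q: ordering D·S/Q plus holding Q·H/2.
TC(1,396) = (78,710/1,396)×202 + (1,396/2)×10.2 = $18,508.87
TC(3,620) = (78,710/3,620)×202 + (3,620/2)×10.2 = $22,854.10
|ΔTC| = |$18,508.87 − $22,854.10| = $4,345.24

$4,345.24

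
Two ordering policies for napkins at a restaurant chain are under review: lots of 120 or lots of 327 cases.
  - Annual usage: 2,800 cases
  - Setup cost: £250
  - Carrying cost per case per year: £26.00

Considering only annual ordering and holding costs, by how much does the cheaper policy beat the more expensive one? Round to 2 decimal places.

For each Q, cost = (D/Q)·S + (Q/2)·H.
TC(120) = (2,800/120)×250 + (120/2)×26 = £7,393.33
TC(327) = (2,800/327)×250 + (327/2)×26 = £6,391.67
Cheaper: Q = 327.  Difference = £1,001.66

£1,001.66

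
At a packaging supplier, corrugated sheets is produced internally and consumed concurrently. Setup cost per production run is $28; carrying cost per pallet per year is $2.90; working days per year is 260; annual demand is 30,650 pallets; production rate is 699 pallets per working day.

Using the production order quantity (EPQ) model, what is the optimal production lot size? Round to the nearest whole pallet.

844 pallets

Daily demand d = 30,650/260 = 117.885; p = 699; 1 − d/p = 0.83135
EPQ = √(2DS / (H(1 − d/p)))
    = √(2 × 30,650 × 28 / (2.9 × 0.83135)) ≈ 843.76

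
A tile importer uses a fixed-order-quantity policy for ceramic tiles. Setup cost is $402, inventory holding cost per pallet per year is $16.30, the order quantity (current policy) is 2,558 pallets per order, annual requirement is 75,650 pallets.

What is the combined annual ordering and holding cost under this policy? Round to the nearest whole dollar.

Annual ordering cost = (D/Q)·S = (75,650/2,558) × 402 = $11,888.70
Annual holding cost  = (Q/2)·H = (2,558/2) × 16.3 = $20,847.70
Total = $11,888.70 + $20,847.70 = $32,736.40

$32,736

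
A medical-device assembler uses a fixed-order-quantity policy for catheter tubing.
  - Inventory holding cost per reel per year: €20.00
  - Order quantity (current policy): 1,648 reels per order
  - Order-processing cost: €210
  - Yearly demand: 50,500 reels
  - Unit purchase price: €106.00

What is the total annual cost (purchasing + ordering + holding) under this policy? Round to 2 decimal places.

Orders/yr = 50,500/1,648 = 30.643; ordering cost = 30.643 × €210 = €6,435.07
Average inventory = 1,648/2 = 824; holding cost = 824 × €20 = €16,480.00
Purchase cost = D·C = 50,500 × 106 = €5,353,000.00
Total = €6,435.07 + €16,480.00 + €5,353,000.00 = €5,375,915.07

€5,375,915.07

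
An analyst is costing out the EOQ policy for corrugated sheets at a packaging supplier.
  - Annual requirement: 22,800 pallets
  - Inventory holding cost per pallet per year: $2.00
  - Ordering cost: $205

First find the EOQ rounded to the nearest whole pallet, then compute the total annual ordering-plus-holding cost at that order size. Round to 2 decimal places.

$4,323.89

Q* = √(2·D·S / H) = √(2·22,800·205 / 2) = √4,674,000.0 ≈ 2,161.94 → Q = 2,162 pallets
Annual ordering cost = (D/Q)·S = (22,800/2,162) × 205 = $2,161.89
Annual holding cost  = (Q/2)·H = (2,162/2) × 2 = $2,162.00
Total = $2,161.89 + $2,162.00 = $4,323.89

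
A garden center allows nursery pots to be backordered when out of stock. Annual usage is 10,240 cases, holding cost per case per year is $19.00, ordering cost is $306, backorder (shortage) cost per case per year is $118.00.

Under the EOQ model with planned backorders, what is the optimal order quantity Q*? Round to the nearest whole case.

619 cases

Q* = √(2DS/H) · √((H + b)/b)
   = √(2 × 10,240 × 306 / 19) · √((19 + 118) / 118)
   = 574.313 × 1.0775 ≈ 618.83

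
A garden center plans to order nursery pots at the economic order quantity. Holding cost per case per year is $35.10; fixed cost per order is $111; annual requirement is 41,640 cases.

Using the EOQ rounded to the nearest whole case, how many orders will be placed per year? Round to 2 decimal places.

EOQ = √(2DS/H) = √(2 × 41,640 × 111 / 35.1)
    = √(263,364.10) ≈ 513.19 → Q = 513
Orders per year = D/Q = 41,640 / 513 = 81.170

81.17 orders per year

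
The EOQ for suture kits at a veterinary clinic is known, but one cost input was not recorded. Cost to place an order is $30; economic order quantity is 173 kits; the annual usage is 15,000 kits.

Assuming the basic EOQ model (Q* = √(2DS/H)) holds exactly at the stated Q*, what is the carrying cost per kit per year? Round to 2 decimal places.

$30.07

From Q* = √(2DS/H) ⇒ Q*² = 2DS/H.
H = 2DS / Q² = 2 × 15,000 × 30 / 173² = 30.0712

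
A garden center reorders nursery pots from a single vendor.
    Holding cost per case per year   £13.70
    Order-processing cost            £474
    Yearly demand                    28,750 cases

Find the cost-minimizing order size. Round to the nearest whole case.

2DS/H = 2·28,750·474/13.7 = 1,989,416.06
EOQ = √1,989,416.06 ≈ 1,410.47

1,410 cases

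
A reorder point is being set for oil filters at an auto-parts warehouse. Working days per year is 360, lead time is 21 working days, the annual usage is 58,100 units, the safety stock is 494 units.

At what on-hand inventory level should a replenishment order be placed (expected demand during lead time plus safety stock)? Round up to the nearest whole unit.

3,884 units

Daily demand d = 58,100 / 360 = 161.389 units/day
Demand during lead time = 161.389 × 21 = 3,389.17
Reorder point = 3,389.17 + 494 = 3,883.17 → round up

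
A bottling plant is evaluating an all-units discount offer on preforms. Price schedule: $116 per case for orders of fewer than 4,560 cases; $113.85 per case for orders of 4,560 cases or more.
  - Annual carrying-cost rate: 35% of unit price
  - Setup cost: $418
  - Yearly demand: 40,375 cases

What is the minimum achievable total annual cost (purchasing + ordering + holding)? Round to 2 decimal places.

H₁ = 35%×$116 = $40.6000;  H₂ = 35%×$113.85 = $39.8475
EOQ₁ = √(2×40,375×418/40.6000) = 911.79  (< 4,560, feasible at tier 1)
EOQ₂ = √(2×40,375×418/39.8475) = 920.36  (< 4,560 → use Q = 4,560 at tier-2 price)
TC(tier 1 (EOQ₁), Q≈911.8) = $4,720,518.81
TC(tier 2, Q≈4,560.0) = $4,691,247.09
Minimum at tier 2: $4,691,247.09

$4,691,247.09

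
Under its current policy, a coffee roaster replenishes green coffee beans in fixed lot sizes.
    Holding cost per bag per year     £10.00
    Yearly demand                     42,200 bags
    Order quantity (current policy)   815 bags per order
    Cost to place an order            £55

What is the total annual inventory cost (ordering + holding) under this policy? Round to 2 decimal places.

£6,922.85

Orders/yr = 42,200/815 = 51.779; ordering cost = 51.779 × £55 = £2,847.85
Average inventory = 815/2 = 407.5; holding cost = 407.5 × £10 = £4,075.00
Total = £2,847.85 + £4,075.00 = £6,922.85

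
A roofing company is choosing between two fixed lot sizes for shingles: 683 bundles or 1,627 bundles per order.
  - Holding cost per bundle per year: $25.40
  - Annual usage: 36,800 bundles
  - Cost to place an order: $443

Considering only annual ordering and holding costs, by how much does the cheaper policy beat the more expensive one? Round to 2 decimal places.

$1,860.10

TC(Q) = (D/Q)S + (Q/2)H
TC(683) = (36,800/683)×443 + (683/2)×25.4 = $32,542.91
TC(1,627) = (36,800/1,627)×443 + (1,627/2)×25.4 = $30,682.81
Lots of 1,627 are cheaper by $1,860.10.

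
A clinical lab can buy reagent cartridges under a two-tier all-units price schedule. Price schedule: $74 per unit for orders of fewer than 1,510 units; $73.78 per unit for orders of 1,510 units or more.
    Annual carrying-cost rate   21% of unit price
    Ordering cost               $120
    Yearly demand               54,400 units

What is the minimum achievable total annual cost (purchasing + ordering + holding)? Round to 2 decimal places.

H₁ = 21%×$74 = $15.5400;  H₂ = 21%×$73.78 = $15.4938
EOQ₁ = √(2×54,400×120/15.5400) = 916.60  (< 1,510, feasible at tier 1)
EOQ₂ = √(2×54,400×120/15.4938) = 917.96  (< 1,510 → use Q = 1,510 at tier-2 price)
TC(tier 1 (EOQ₁), Q≈916.6) = $4,039,843.95
TC(tier 2, Q≈1,510.0) = $4,029,653.00
Minimum at tier 2: $4,029,653.00

$4,029,653.00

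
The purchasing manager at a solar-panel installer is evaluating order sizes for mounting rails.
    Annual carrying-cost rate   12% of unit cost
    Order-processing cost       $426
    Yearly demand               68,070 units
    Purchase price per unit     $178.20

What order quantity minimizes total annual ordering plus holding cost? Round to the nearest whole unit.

Holding cost per unit per year: H = 12% × $178.2 = $21.3840
EOQ = √(2DS/H) = √(2 × 68,070 × 426 / 21.384)
    = √(2,712,104.38) ≈ 1,646.85

1,647 units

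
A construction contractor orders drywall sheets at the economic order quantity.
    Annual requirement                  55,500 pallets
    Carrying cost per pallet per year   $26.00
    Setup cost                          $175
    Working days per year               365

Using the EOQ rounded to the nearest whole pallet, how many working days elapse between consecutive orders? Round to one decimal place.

Q* = √(2·D·S / H) = √(2·55,500·175 / 26) = √747,115.4 ≈ 864.36 → Q = 864 pallets
Days between orders = 365 / (D/Q) = 365 / 64.236 ≈ 5.682

5.7 days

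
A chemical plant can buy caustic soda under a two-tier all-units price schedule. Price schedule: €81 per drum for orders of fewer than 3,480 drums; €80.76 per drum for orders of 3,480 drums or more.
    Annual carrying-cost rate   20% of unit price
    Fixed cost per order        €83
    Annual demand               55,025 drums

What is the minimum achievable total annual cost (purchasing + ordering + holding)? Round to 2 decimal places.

€4,469,189.42

H₁ = 20%×€81 = €16.2000;  H₂ = 20%×€80.76 = €16.1520
EOQ₁ = √(2×55,025×83/16.2000) = 750.89  (< 3,480, feasible at tier 1)
EOQ₂ = √(2×55,025×83/16.1520) = 752.01  (< 3,480 → use Q = 3,480 at tier-2 price)
TC(tier 1 (EOQ₁), Q≈750.9) = €4,469,189.42
TC(tier 2, Q≈3,480.0) = €4,473,235.86
Minimum at tier 1 (EOQ₁): €4,469,189.42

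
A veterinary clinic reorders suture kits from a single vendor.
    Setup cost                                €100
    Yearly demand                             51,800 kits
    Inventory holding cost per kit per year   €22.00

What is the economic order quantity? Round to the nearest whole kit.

686 kits

Q* = √(2·D·S / H) = √(2·51,800·100 / 22) = √470,909.1 ≈ 686.23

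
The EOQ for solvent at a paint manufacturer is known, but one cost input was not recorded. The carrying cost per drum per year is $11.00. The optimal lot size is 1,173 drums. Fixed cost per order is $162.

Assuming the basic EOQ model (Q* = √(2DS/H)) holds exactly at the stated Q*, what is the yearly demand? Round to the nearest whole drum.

From Q* = √(2DS/H) ⇒ Q*² = 2DS/H.
D = Q²H / (2S) = 1,173² × 11 / (2 × 162) = 46,713.64

46,714 drums per year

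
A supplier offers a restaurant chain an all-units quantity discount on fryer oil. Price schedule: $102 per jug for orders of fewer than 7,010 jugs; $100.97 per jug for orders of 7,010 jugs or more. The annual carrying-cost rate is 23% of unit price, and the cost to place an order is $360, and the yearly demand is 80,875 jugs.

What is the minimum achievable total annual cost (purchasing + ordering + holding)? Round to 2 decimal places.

H₁ = 23%×$102 = $23.4600;  H₂ = 23%×$100.97 = $23.2231
EOQ₁ = √(2×80,875×360/23.4600) = 1,575.47  (< 7,010, feasible at tier 1)
EOQ₂ = √(2×80,875×360/23.2231) = 1,583.48  (< 7,010 → use Q = 7,010 at tier-2 price)
TC(tier 1 (EOQ₁), Q≈1,575.5) = $8,286,210.46
TC(tier 2, Q≈7,010.0) = $8,251,499.07
Minimum at tier 2: $8,251,499.07

$8,251,499.07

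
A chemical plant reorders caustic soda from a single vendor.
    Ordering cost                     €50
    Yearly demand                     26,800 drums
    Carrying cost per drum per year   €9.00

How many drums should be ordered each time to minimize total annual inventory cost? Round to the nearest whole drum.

546 drums

EOQ = √(2DS/H) = √(2 × 26,800 × 50 / 9)
    = √(297,777.78) ≈ 545.69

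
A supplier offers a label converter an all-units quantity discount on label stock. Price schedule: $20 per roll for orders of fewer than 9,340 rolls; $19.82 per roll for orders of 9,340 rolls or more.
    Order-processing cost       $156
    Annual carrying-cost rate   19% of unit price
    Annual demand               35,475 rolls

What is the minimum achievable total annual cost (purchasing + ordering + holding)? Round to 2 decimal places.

H₁ = 19%×$20 = $3.8000;  H₂ = 19%×$19.82 = $3.7658
EOQ₁ = √(2×35,475×156/3.8000) = 1,706.66  (< 9,340, feasible at tier 1)
EOQ₂ = √(2×35,475×156/3.7658) = 1,714.39  (< 9,340 → use Q = 9,340 at tier-2 price)
TC(tier 1 (EOQ₁), Q≈1,706.7) = $715,985.30
TC(tier 2, Q≈9,340.0) = $721,293.30
Minimum at tier 1 (EOQ₁): $715,985.30

$715,985.30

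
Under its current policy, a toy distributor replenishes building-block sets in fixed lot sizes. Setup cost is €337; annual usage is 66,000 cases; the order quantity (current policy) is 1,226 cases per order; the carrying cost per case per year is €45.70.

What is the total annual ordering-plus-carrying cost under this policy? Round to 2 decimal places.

Ordering: D/Q × S = 66,000/1,226 × €337 = €18,141.92
Holding:  Q/2 × H = 1,226/2 × €45.7 = €28,014.10
Total = €18,141.92 + €28,014.10 = €46,156.02

€46,156.02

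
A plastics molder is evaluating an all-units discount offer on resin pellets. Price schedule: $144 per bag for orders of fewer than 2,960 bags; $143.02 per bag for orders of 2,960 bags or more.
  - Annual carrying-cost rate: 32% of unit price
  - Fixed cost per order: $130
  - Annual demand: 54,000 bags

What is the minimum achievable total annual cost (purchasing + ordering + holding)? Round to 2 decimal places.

H₁ = 32%×$144 = $46.0800;  H₂ = 32%×$143.02 = $45.7664
EOQ₁ = √(2×54,000×130/46.0800) = 551.99  (< 2,960, feasible at tier 1)
EOQ₂ = √(2×54,000×130/45.7664) = 553.87  (< 2,960 → use Q = 2,960 at tier-2 price)
TC(tier 1 (EOQ₁), Q≈552.0) = $7,801,435.47
TC(tier 2, Q≈2,960.0) = $7,793,185.89
Minimum at tier 2: $7,793,185.89

$7,793,185.89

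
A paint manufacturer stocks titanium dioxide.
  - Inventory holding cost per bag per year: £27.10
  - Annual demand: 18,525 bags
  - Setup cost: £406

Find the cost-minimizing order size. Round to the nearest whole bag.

745 bags

2DS/H = 2·18,525·406/27.1 = 555,066.42
EOQ = √555,066.42 ≈ 745.03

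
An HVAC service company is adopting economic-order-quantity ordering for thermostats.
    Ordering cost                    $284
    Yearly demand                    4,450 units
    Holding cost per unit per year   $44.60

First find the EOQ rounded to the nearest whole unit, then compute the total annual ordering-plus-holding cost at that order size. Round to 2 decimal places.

$10,617.48

Optimal lot size Q* = (2 × 4,450 × $284 / $44.6)^½ ≈ 238.06 → Q = 238 units
Orders/yr = 4,450/238 = 18.697; ordering cost = 18.697 × $284 = $5,310.08
Average inventory = 238/2 = 119; holding cost = 119 × $44.6 = $5,307.40
Total = $5,310.08 + $5,307.40 = $10,617.48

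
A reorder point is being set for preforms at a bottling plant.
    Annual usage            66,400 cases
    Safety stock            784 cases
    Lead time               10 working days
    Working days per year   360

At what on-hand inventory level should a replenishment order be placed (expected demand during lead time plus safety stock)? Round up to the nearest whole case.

2,629 cases

Daily demand d = 66,400 / 360 = 184.444 cases/day
Demand during lead time = 184.444 × 10 = 1,844.44
Reorder point = 1,844.44 + 784 = 2,628.44 → round up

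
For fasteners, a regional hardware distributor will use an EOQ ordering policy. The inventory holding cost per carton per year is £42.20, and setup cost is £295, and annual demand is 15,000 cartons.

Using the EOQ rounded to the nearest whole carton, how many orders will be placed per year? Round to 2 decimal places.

32.75 orders per year

EOQ = √(2DS/H) = √(2 × 15,000 × 295 / 42.2)
    = √(209,715.64) ≈ 457.95 → Q = 458
N = D/Q = 15,000/458 ≈ 32.751 orders/yr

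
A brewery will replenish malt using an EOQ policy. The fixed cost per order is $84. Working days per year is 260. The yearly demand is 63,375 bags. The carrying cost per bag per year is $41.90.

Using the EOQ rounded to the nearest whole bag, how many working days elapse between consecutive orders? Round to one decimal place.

2.1 days

Optimal lot size Q* = (2 × 63,375 × $84 / $41.9)^½ ≈ 504.09 → Q = 504 bags
Cycle time = (working days × Q)/D = (260 × 504) / 63,375 = 2.068 days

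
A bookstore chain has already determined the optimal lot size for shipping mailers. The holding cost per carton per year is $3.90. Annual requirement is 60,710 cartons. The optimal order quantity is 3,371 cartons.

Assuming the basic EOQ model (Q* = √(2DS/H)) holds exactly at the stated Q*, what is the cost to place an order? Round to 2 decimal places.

$365.00

From Q* = √(2DS/H) ⇒ Q*² = 2DS/H.
S = Q²H / (2D) = 3,371² × 3.9 / (2 × 60,710) = 364.9992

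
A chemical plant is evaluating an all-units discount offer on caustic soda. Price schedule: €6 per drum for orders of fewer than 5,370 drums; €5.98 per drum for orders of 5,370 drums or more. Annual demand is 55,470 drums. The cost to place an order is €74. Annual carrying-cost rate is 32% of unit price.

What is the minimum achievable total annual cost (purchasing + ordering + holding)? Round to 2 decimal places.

H₁ = 32%×€6 = €1.9200;  H₂ = 32%×€5.98 = €1.9136
EOQ₁ = √(2×55,470×74/1.9200) = 2,067.80  (< 5,370, feasible at tier 1)
EOQ₂ = √(2×55,470×74/1.9136) = 2,071.26  (< 5,370 → use Q = 5,370 at tier-2 price)
TC(tier 1 (EOQ₁), Q≈2,067.8) = €336,790.18
TC(tier 2, Q≈5,370.0) = €337,613.01
Minimum at tier 1 (EOQ₁): €336,790.18

€336,790.18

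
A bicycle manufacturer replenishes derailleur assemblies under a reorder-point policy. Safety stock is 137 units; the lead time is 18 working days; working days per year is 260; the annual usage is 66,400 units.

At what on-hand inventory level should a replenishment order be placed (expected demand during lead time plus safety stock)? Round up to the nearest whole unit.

4,734 units

Daily demand d = 66,400 / 260 = 255.385 units/day
Demand during lead time = 255.385 × 18 = 4,596.92
Reorder point = 4,596.92 + 137 = 4,733.92 → round up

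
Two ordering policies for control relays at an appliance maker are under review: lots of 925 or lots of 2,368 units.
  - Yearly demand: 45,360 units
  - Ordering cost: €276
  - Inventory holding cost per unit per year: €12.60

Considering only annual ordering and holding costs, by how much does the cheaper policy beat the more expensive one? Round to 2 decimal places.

TC(Q) = (D/Q)S + (Q/2)H
TC(925) = (45,360/925)×276 + (925/2)×12.6 = €19,361.94
TC(2,368) = (45,360/2,368)×276 + (2,368/2)×12.6 = €20,205.29
Lots of 925 are cheaper by €843.35.

€843.35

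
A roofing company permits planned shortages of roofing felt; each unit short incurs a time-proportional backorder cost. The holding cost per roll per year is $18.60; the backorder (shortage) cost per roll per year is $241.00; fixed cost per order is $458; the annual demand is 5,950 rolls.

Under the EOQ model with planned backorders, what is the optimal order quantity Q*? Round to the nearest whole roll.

Q* = √(2DS/H) · √((H + b)/b)
   = √(2 × 5,950 × 458 / 18.6) · √((18.6 + 241) / 241)
   = 541.315 × 1.0379 ≈ 561.82

562 rolls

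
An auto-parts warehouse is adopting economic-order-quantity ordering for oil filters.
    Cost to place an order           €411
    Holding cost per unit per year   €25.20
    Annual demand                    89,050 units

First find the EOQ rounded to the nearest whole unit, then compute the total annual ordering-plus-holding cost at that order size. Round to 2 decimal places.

€42,949.01

2DS/H = 2·89,050·411/25.2 = 2,904,726.19
EOQ = √2,904,726.19 ≈ 1,704.33 → Q = 1,704 units
Ordering: D/Q × S = 89,050/1,704 × €411 = €21,478.61
Holding:  Q/2 × H = 1,704/2 × €25.2 = €21,470.40
Total = €21,478.61 + €21,470.40 = €42,949.01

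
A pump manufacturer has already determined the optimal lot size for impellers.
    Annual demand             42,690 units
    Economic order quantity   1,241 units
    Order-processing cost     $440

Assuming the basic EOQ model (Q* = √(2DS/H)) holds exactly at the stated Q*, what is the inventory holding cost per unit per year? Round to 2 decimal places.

Since Q* = (2DS/H)^½, squaring gives Q*²·H = 2DS.
H = 2DS / Q² = 2 × 42,690 × 440 / 1,241² = 24.3930

$24.39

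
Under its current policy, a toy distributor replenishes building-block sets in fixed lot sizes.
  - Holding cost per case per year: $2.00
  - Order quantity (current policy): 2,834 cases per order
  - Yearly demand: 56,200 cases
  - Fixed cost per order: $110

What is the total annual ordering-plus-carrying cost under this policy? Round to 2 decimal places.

Orders/yr = 56,200/2,834 = 19.831; ordering cost = 19.831 × $110 = $2,181.37
Average inventory = 2,834/2 = 1417; holding cost = 1417 × $2 = $2,834.00
Total = $2,181.37 + $2,834.00 = $5,015.37

$5,015.37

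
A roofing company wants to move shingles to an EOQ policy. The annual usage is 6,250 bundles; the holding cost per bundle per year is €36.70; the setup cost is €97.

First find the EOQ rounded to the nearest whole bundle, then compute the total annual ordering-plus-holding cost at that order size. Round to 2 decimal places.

Q* = √(2·D·S / H) = √(2·6,250·97 / 36.7) = √33,038.1 ≈ 181.76 → Q = 182 bundles
Annual ordering cost = (D/Q)·S = (6,250/182) × 97 = €3,331.04
Annual holding cost  = (Q/2)·H = (182/2) × 36.7 = €3,339.70
Total = €3,331.04 + €3,339.70 = €6,670.74

€6,670.74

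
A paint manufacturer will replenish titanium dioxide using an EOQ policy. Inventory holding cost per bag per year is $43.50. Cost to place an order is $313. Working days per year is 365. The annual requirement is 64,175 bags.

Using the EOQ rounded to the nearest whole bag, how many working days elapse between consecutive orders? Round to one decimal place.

2DS/H = 2·64,175·313/43.5 = 923,529.89
EOQ = √923,529.89 ≈ 961.00 → Q = 961 bags
Days between orders = 365 / (D/Q) = 365 / 66.779 ≈ 5.466

5.5 days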